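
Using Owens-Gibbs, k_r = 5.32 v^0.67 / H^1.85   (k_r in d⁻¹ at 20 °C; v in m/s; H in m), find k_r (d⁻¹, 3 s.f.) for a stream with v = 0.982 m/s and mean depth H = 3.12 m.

k_r = 5.32 × 0.982^0.67 / 3.12^1.85 = 5.32 × 0.9879 / 8.207 = 0.6404 d⁻¹.

k_r ≈ 0.640 d⁻¹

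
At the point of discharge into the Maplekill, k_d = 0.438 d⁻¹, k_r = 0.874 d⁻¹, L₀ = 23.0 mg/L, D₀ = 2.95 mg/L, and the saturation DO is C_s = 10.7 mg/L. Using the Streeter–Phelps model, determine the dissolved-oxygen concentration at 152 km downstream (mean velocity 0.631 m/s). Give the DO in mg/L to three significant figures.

DO ≈ 5.65 mg/L

Travel time t = x/v = 152 km / (0.631 m/s) = 152000 m / 0.631 m/s = 240900 s = 2.788 d.
k_d L₀/(k_r−k_d) = 0.438×23.0/(0.874−0.438) = 10.07/0.4360 = 23.11 mg/L.
e^(−k_d t) = e^(−0.438×2.788) = 0.2949; e^(−k_r t) = e^(−0.874×2.788) = 0.08744.
D = 23.11 × (0.2949 − 0.08744) + 2.95 × 0.08744 = 4.793 + 0.2580 = 5.051 mg/L.
DO = C_s − D = 10.7 − 5.051 = 5.649 mg/L.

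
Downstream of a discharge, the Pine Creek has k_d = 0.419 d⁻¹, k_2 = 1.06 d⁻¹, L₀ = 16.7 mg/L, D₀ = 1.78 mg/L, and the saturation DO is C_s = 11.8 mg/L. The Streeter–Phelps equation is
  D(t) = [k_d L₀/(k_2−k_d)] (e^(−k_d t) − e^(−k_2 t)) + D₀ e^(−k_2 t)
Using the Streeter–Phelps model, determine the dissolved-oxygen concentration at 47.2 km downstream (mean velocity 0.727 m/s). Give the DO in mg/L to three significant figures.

Travel time t = x/v = 47.2 km / (0.727 m/s) = 47200 m / 0.727 m/s = 64920 s = 0.7514 d.
k_d L₀/(k_2−k_d) = 0.419×16.7/(1.06−0.419) = 6.997/0.6410 = 10.92 mg/L.
e^(−k_d t) = e^(−0.419×0.7514) = 0.7299; e^(−k_2 t) = e^(−1.06×0.7514) = 0.4509.
D = 10.92 × (0.7299 − 0.4509) + 1.78 × 0.4509 = 3.046 + 0.8026 = 3.848 mg/L.
DO = C_s − D = 11.8 − 3.848 = 7.952 mg/L.

DO ≈ 7.95 mg/L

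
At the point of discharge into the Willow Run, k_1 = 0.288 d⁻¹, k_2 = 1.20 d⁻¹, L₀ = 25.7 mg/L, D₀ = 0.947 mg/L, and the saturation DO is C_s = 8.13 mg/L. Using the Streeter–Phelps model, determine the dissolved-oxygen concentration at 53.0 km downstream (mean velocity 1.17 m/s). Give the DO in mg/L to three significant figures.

DO ≈ 4.97 mg/L

Travel time t = x/v = 53.0 km / (1.17 m/s) = 53000 m / 1.17 m/s = 45300 s = 0.5243 d.
k_1 L₀/(k_2−k_1) = 0.288×25.7/(1.20−0.288) = 7.402/0.9120 = 8.116 mg/L.
e^(−k_1 t) = e^(−0.288×0.5243) = 0.8599; e^(−k_2 t) = e^(−1.20×0.5243) = 0.5330.
D = 8.116 × (0.8599 − 0.5330) + 0.947 × 0.5330 = 2.652 + 0.5048 = 3.157 mg/L.
DO = C_s − D = 8.13 − 3.157 = 4.973 mg/L.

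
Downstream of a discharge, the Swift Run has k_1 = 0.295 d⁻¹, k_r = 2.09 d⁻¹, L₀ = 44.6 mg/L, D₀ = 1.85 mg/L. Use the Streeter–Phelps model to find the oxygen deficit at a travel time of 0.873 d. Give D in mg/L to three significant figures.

D ≈ 4.78 mg/L

k_1 L₀/(k_r−k_1) = 0.295×44.6/(2.09−0.295) = 13.16/1.795 = 7.330 mg/L.
e^(−k_1 t) = e^(−0.295×0.8730) = 0.7730; e^(−k_r t) = e^(−2.09×0.8730) = 0.1613.
D = 7.330 × (0.7730 − 0.1613) + 1.85 × 0.1613 = 4.483 + 0.2984 = 4.782 mg/L.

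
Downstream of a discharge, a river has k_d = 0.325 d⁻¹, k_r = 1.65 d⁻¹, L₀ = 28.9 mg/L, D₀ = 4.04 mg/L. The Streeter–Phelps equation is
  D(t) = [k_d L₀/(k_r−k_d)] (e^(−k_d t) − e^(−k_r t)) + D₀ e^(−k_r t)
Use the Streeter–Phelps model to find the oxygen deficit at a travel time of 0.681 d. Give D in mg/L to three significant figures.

D ≈ 4.69 mg/L

k_d L₀/(k_r−k_d) = 0.325×28.9/(1.65−0.325) = 9.393/1.325 = 7.089 mg/L.
e^(−k_d t) = e^(−0.325×0.6810) = 0.8015; e^(−k_r t) = e^(−1.65×0.6810) = 0.3251.
D = 7.089 × (0.8015 − 0.3251) + 4.04 × 0.3251 = 3.377 + 1.313 = 4.690 mg/L.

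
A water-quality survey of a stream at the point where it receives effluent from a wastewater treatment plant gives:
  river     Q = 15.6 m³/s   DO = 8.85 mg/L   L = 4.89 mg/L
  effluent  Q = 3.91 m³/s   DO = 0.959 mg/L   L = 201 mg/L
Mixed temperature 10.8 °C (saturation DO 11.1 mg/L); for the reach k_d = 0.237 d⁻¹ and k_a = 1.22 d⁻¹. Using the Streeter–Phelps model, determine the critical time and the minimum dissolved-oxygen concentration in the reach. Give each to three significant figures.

Mixed DO = (15.6×8.85 + 3.91×0.959)/(15.6+3.91) = 141.8/19.51 = 7.269 mg/L.
Mixed L₀ = (15.6×4.89 + 3.91×201)/(19.51) = 862.2/19.51 = 44.19 mg/L.
Initial deficit D₀ = C_s − DO₀ = 11.1 − 7.269 = 3.831 mg/L.
t_c = (1/0.9830) ln[(1.22/0.237)(1 − 3.831×0.9830/(0.237×44.19))] = 1.017 × ln(3.297) = 1.214 d.
D_c = (0.237/1.22) × 44.19 × e^(−0.237×1.214) = 0.1943 × 44.19 × 0.7501 = 6.439 mg/L.
Minimum DO = 11.1 − 6.439 = 4.661 mg/L.

t_c ≈ 1.21 d; minimum DO ≈ 4.66 mg/L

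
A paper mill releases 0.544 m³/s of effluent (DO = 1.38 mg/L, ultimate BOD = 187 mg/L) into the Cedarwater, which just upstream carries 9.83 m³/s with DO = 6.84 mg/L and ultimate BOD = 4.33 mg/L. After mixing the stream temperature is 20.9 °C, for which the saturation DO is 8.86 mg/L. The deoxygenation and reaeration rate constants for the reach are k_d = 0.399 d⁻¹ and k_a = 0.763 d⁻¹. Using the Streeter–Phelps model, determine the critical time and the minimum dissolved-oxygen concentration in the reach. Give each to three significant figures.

t_c ≈ 1.33 d; minimum DO ≈ 4.58 mg/L

Mixed DO = (9.83×6.84 + 0.544×1.38)/(9.83+0.544) = 67.99/10.37 = 6.554 mg/L.
Mixed L₀ = (9.83×4.33 + 0.544×187)/(10.37) = 144.3/10.37 = 13.91 mg/L.
Initial deficit D₀ = C_s − DO₀ = 8.86 − 6.554 = 2.306 mg/L.
t_c = (1/0.3640) ln[(0.763/0.399)(1 − 2.306×0.3640/(0.399×13.91))] = 2.747 × ln(1.623) = 1.330 d.
D_c = (0.399/0.763) × 13.91 × e^(−0.399×1.330) = 0.5229 × 13.91 × 0.5881 = 4.278 mg/L.
Minimum DO = 8.86 − 4.278 = 4.582 mg/L.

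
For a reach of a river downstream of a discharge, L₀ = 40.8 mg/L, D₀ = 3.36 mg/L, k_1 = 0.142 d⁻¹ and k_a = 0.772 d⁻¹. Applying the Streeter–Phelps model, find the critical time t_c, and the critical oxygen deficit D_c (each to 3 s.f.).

t_c ≈ 1.97 d; D_c ≈ 5.68 mg/L

With k_a/k_1 = 5.437 and 1 − D₀(k_a−k_1)/(k_1 L₀) = 0.6346,
t_c = ln(5.437 × 0.6346) / (0.772 − 0.142) = ln(3.450) / 0.6300 = 1.238/0.6300 = 1.966 d.
L(t_c) = L₀ e^(−k_1 t_c) = 40.8 × 0.7564 = 30.86 mg/L, and at the critical point k_a D_c = k_1 L, so D_c = (0.142/0.772) × 30.86 = 5.677 mg/L.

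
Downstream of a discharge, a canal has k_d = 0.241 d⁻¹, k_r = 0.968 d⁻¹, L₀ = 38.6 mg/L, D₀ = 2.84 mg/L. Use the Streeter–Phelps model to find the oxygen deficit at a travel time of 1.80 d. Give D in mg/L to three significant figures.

D ≈ 6.55 mg/L

k_d L₀/(k_r−k_d) = 0.241×38.6/(0.968−0.241) = 9.303/0.7270 = 12.80 mg/L.
e^(−k_d t) = e^(−0.241×1.800) = 0.6480; e^(−k_r t) = e^(−0.968×1.800) = 0.1751.
D = 12.80 × (0.6480 − 0.1751) + 2.84 × 0.1751 = 6.052 + 0.4973 = 6.549 mg/L.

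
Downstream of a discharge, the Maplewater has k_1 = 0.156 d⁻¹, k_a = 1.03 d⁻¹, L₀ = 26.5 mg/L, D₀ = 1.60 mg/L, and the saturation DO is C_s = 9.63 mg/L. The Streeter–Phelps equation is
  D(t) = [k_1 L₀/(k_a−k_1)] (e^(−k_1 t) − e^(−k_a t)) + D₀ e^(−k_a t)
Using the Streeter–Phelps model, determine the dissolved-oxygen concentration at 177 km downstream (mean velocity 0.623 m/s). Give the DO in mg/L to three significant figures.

Travel time t = x/v = 177 km / (0.623 m/s) = 177000 m / 0.623 m/s = 284100 s = 3.288 d.
k_1 L₀/(k_a−k_1) = 0.156×26.5/(1.03−0.156) = 4.134/0.8740 = 4.730 mg/L.
e^(−k_1 t) = e^(−0.156×3.288) = 0.5987; e^(−k_a t) = e^(−1.03×3.288) = 0.03381.
D = 4.730 × (0.5987 − 0.03381) + 1.60 × 0.03381 = 2.672 + 0.05410 = 2.726 mg/L.
DO = C_s − D = 9.63 − 2.726 = 6.904 mg/L.

DO ≈ 6.90 mg/L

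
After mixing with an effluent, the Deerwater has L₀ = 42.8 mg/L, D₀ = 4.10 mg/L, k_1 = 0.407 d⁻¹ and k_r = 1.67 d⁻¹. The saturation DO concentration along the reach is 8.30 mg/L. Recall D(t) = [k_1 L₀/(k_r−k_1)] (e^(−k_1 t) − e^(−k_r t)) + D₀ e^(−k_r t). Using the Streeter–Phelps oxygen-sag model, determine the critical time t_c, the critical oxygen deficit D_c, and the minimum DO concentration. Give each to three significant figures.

t_c ≈ 0.838 d; D_c ≈ 7.42 mg/L; min DO ≈ 0.885 mg/L

With k_r/k_1 = 4.103 and 1 − D₀(k_r−k_1)/(k_1 L₀) = 0.7027,
t_c = ln(4.103 × 0.7027) / (1.67 − 0.407) = ln(2.883) / 1.263 = 1.059/1.263 = 0.8385 d.
D_c = (k_1/k_r) L₀ e^(−k_1 t_c) = (0.407/1.67) × 42.8 × e^(−0.407×0.8385) = 0.2437 × 42.8 × 0.7109 = 7.415 mg/L.
Minimum DO = C_s − D_c = 8.30 − 7.415 = 0.8849 mg/L.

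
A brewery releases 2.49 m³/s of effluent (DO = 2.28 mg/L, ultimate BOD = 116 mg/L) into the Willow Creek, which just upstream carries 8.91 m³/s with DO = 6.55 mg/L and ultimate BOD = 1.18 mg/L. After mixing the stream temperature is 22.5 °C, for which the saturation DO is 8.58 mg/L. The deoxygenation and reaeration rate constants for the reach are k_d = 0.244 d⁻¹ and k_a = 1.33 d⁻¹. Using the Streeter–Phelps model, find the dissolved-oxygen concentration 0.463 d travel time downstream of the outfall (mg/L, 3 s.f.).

DO ≈ 4.90 mg/L

Mixed DO = (8.91×6.55 + 2.49×2.28)/(8.91+2.49) = 64.04/11.40 = 5.617 mg/L.
Mixed L₀ = (8.91×1.18 + 2.49×116)/(11.40) = 299.4/11.40 = 26.26 mg/L.
Initial deficit D₀ = C_s − DO₀ = 8.58 − 5.617 = 2.963 mg/L.
D(0.463) = [0.244×26.26/(1.33−0.244)](e^(−0.244×0.463) − e^(−1.33×0.463)) + 2.963 e^(−1.33×0.463)
= 5.900 × (0.8932 − 0.5402) + 2.963 × 0.5402 = 3.683 mg/L.
DO = 8.58 − 3.683 = 4.897 mg/L.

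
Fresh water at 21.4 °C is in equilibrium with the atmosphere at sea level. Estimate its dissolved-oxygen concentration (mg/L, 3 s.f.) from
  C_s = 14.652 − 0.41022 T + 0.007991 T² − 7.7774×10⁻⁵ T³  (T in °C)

C_s = 14.652 − 0.41022×21.4 + 0.007991×21.4² − 7.7774×10⁻⁵×21.4³ = 8.771 mg/L.

C_s ≈ 8.77 mg/L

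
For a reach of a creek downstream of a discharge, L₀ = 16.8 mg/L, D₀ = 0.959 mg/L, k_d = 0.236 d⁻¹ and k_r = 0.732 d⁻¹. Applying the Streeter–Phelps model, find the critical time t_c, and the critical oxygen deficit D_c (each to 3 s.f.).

t_c ≈ 2.02 d; D_c ≈ 3.36 mg/L

At the critical point dD/dt = 0, so k_d L₀ e^(−k_d t) = k_r D. Substituting D(t) from the Streeter–Phelps equation and solving for t gives
t_c = ln[(k_r/k_d)(1 − D₀(k_r−k_d)/(k_d L₀))] / (k_r−k_d).
Here k_r−k_d = 0.4960 d⁻¹ and 1 − D₀(k_r−k_d)/(k_d L₀) = 1 − 0.959×0.4960/(0.236×16.8) = 0.8800, so
t_c = ln(3.102 × 0.8800) / 0.4960 = 1.004 / 0.4960 = 2.024 d.
D_c = (k_d/k_r) L₀ e^(−k_d t_c) = (0.236/0.732) × 16.8 × e^(−0.236×2.024) = 0.3224 × 16.8 × 0.6202 = 3.359 mg/L.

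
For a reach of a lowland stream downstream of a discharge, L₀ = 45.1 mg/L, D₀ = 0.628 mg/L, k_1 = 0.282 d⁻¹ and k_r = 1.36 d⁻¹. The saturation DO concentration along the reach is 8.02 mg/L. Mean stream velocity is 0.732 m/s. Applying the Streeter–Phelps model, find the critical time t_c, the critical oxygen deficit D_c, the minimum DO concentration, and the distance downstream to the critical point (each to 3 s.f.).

t_c ≈ 1.41 d; D_c ≈ 6.29 mg/L; min DO ≈ 1.73 mg/L; x_c ≈ 89.1 km

With k_r/k_1 = 4.823 and 1 − D₀(k_r−k_1)/(k_1 L₀) = 0.9468,
t_c = ln(4.823 × 0.9468) / (1.36 − 0.282) = ln(4.566) / 1.078 = 1.519/1.078 = 1.409 d.
D_c = (k_1/k_r) L₀ e^(−k_1 t_c) = (0.282/1.36) × 45.1 × e^(−0.282×1.409) = 0.2074 × 45.1 × 0.6722 = 6.286 mg/L.
Minimum DO = C_s − D_c = 8.02 − 6.286 = 1.734 mg/L.
x_c = v t_c = 0.732 m/s × 1.409 d × 86400 s/d = 89100 m ≈ 89.1 km.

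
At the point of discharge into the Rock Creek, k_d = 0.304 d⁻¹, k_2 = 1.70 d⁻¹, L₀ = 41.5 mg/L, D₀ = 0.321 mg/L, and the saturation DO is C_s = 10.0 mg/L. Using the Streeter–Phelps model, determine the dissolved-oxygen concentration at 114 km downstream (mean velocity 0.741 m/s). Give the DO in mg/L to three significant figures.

DO ≈ 5.16 mg/L

Travel time t = x/v = 114 km / (0.741 m/s) = 114000 m / 0.741 m/s = 153800 s = 1.781 d.
k_d L₀/(k_2−k_d) = 0.304×41.5/(1.70−0.304) = 12.62/1.396 = 9.037 mg/L.
e^(−k_d t) = e^(−0.304×1.781) = 0.5820; e^(−k_2 t) = e^(−1.70×1.781) = 0.04846.
D = 9.037 × (0.5820 − 0.04846) + 0.321 × 0.04846 = 4.822 + 0.01555 = 4.837 mg/L.
DO = C_s − D = 10.0 − 4.837 = 5.163 mg/L.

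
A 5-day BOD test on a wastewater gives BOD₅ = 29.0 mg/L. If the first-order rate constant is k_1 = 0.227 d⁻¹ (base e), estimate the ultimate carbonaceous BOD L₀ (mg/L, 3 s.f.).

BOD₅ = L₀(1 − e^(−5k_1)) ⇒ L₀ = BOD₅ / (1 − e^(−5×0.227))
= 29.0 / (1 − 0.3214) = 29.0 / 0.6786 = 42.74 mg/L.

L₀ ≈ 42.7 mg/L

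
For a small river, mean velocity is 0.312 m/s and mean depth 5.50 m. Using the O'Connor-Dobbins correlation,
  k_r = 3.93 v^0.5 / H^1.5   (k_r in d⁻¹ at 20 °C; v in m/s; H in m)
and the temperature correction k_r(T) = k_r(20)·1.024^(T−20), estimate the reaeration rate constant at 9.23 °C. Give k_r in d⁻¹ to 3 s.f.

k_r ≈ 0.132 d⁻¹

k_r(20) = 3.93 × 0.312^0.5 / 5.50^1.5 = 3.93 × 0.5586 / 12.90 = 0.1702 d⁻¹.
k_r(9.23) = 0.1702 × 1.024^(9.23−20) = 0.1702 × 0.7746 = 0.1318 d⁻¹.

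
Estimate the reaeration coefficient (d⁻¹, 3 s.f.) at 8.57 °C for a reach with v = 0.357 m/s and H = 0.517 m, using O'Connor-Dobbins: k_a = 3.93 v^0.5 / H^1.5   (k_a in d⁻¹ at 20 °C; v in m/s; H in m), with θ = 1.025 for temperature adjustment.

k_a(20) = 3.93 × 0.357^0.5 / 0.517^1.5 = 3.93 × 0.5975 / 0.3717 = 6.317 d⁻¹.
k_a(8.57) = 6.317 × 1.025^(8.57−20) = 6.317 × 0.7541 = 4.763 d⁻¹.

k_a ≈ 4.76 d⁻¹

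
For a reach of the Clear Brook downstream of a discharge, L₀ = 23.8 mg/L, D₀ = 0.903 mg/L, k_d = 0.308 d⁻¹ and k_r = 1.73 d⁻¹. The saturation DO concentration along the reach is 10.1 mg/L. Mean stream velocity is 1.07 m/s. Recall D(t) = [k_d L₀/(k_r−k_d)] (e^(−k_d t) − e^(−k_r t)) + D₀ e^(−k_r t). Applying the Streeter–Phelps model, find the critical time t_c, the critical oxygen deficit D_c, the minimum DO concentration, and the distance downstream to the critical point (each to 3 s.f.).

t_c ≈ 1.08 d; D_c ≈ 3.04 mg/L; min DO ≈ 7.06 mg/L; x_c ≈ 99.7 km

t_c = [1/(k_r−k_d)] ln[(k_r/k_d)(1 − D₀(k_r−k_d)/(k_d L₀))]
= [1/(1.73−0.308)] ln[(1.73/0.308)(1 − 0.903×1.422/(0.308×23.8))]
= (1/1.422) ln[5.617 × 0.8248] = 0.7032 × ln(4.633) = 0.7032 × 1.533 = 1.078 d.
L(t_c) = L₀ e^(−k_d t_c) = 23.8 × 0.7174 = 17.07 mg/L, and at the critical point k_r D_c = k_d L, so D_c = (0.308/1.73) × 17.07 = 3.040 mg/L.
Minimum DO = C_s − D_c = 10.1 − 3.040 = 7.060 mg/L.
x_c = v t_c = 1.07 m/s × 1.078 d × 86400 s/d = 99680 m ≈ 99.7 km.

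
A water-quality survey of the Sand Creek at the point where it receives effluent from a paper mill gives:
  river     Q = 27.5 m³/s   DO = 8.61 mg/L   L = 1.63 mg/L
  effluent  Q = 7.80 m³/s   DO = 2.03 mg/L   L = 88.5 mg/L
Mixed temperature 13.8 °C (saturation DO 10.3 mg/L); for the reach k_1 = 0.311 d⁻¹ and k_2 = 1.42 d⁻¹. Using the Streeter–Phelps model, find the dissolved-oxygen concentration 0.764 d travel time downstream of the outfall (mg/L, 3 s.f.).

DO ≈ 6.61 mg/L

Mixed DO = (27.5×8.61 + 7.80×2.03)/(27.5+7.80) = 252.6/35.30 = 7.156 mg/L.
Mixed L₀ = (27.5×1.63 + 7.80×88.5)/(35.30) = 735.1/35.30 = 20.83 mg/L.
Initial deficit D₀ = C_s − DO₀ = 10.3 − 7.156 = 3.144 mg/L.
D(0.764) = [0.311×20.83/(1.42−0.311)](e^(−0.311×0.764) − e^(−1.42×0.764)) + 3.144 e^(−1.42×0.764)
= 5.840 × (0.7885 − 0.3379) + 3.144 × 0.3379 = 3.694 mg/L.
DO = 10.3 − 3.694 = 6.606 mg/L.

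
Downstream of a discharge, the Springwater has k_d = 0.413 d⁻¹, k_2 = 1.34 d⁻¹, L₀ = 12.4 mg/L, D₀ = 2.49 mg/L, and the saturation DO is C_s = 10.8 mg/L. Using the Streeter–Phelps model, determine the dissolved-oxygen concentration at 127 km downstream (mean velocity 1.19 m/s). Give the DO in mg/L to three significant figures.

DO ≈ 8.06 mg/L

Travel time t = x/v = 127 km / (1.19 m/s) = 127000 m / 1.19 m/s = 106700 s = 1.235 d.
k_d L₀/(k_2−k_d) = 0.413×12.4/(1.34−0.413) = 5.121/0.9270 = 5.524 mg/L.
e^(−k_d t) = e^(−0.413×1.235) = 0.6004; e^(−k_2 t) = e^(−1.34×1.235) = 0.1911.
D = 5.524 × (0.6004 − 0.1911) + 2.49 × 0.1911 = 2.261 + 0.4757 = 2.737 mg/L.
DO = C_s − D = 10.8 − 2.737 = 8.063 mg/L.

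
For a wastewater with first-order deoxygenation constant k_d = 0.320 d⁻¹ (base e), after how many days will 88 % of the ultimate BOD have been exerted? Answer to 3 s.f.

t ≈ 6.63 d

y/L₀ = 1 − e^(−k_d t) = 0.88 ⇒ e^(−k_d t) = 0.120
t = −ln(0.120) / 0.320 = 2.120 / 0.320 = 6.626 d.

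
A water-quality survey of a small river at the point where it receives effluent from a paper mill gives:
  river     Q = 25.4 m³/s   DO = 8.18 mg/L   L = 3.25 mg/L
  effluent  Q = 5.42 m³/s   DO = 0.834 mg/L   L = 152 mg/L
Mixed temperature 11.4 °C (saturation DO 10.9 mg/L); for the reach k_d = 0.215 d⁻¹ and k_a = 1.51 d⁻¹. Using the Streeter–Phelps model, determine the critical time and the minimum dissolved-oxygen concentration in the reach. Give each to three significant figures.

t_c ≈ 0.174 d; minimum DO ≈ 6.87 mg/L

Mixed DO = (25.4×8.18 + 5.42×0.834)/(25.4+5.42) = 212.3/30.82 = 6.888 mg/L.
Mixed L₀ = (25.4×3.25 + 5.42×152)/(30.82) = 906.4/30.82 = 29.41 mg/L.
Initial deficit D₀ = C_s − DO₀ = 10.9 − 6.888 = 4.012 mg/L.
t_c = (1/1.295) ln[(1.51/0.215)(1 − 4.012×1.295/(0.215×29.41))] = 0.7722 × ln(1.252) = 0.1738 d.
D_c = (0.215/1.51) × 29.41 × e^(−0.215×0.1738) = 0.1424 × 29.41 × 0.9633 = 4.034 mg/L.
Minimum DO = 10.9 − 4.034 = 6.866 mg/L.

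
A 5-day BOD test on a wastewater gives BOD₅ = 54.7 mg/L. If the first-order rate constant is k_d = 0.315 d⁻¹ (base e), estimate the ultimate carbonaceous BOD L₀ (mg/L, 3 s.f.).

L₀ ≈ 69.0 mg/L

BOD₅ = L₀(1 − e^(−5k_d)) ⇒ L₀ = BOD₅ / (1 − e^(−5×0.315))
= 54.7 / (1 − 0.2070) = 54.7 / 0.7930 = 68.98 mg/L.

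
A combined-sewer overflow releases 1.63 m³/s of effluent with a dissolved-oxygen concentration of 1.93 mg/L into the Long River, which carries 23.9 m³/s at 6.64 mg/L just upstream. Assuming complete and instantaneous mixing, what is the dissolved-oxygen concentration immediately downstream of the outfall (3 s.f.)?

Flow-weighted mixing: C = (Q_r C_r + Q_w C_w)/(Q_r + Q_w)
= (23.9×6.64 + 1.63×1.93)/(23.9 + 1.63) = 161.8/25.53 = 6.339 mg/L.

6.34 mg/L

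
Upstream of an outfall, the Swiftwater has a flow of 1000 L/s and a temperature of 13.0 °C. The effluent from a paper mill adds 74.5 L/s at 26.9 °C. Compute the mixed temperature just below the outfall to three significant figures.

14.0 °C

Flow-weighted mixing: C = (Q_r C_r + Q_w C_w)/(Q_r + Q_w)
= (1000×13.0 + 74.5×26.9)/(1000 + 74.5) = 15000/1074 = 13.96 °C.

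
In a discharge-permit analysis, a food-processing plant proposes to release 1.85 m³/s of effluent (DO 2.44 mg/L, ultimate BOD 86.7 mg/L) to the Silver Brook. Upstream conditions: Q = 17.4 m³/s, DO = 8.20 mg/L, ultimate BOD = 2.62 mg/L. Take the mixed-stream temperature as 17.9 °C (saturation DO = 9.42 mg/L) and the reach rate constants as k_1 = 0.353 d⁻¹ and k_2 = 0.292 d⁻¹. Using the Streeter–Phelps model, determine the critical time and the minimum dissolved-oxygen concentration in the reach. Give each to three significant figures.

t_c ≈ 2.65 d; minimum DO ≈ 4.34 mg/L

Mixed DO = (17.4×8.20 + 1.85×2.44)/(17.4+1.85) = 147.2/19.25 = 7.646 mg/L.
Mixed L₀ = (17.4×2.62 + 1.85×86.7)/(19.25) = 206.0/19.25 = 10.70 mg/L.
Initial deficit D₀ = C_s − DO₀ = 9.42 − 7.646 = 1.774 mg/L.
t_c = (1/-0.06100) ln[(0.292/0.353)(1 − 1.774×-0.06100/(0.353×10.70))] = -16.39 × ln(0.8509) = 2.647 d.
D_c = (0.353/0.292) × 10.70 × e^(−0.353×2.647) = 1.209 × 10.70 × 0.3928 = 5.081 mg/L.
Minimum DO = 9.42 − 5.081 = 4.339 mg/L.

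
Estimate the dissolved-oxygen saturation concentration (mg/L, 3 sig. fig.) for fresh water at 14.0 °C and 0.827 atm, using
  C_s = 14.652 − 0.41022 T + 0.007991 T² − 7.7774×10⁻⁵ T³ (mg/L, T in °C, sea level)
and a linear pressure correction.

C_s ≈ 8.49 mg/L

At sea level: C_s = 14.652 − 0.41022×14.0 + 0.007991×14.0² − 7.7774×10⁻⁵×14.0³ = 10.26 mg/L.
Pressure correction: C_s' = 10.26 × 0.827 = 8.486 mg/L.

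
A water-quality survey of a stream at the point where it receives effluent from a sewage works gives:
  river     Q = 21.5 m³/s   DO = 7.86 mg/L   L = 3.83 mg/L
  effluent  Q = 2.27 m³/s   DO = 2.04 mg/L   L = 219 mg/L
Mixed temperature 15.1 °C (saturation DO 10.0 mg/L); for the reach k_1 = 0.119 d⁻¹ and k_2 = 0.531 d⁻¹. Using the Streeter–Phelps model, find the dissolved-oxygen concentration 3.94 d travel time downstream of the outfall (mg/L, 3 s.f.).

Mixed DO = (21.5×7.86 + 2.27×2.04)/(21.5+2.27) = 173.6/23.77 = 7.304 mg/L.
Mixed L₀ = (21.5×3.83 + 2.27×219)/(23.77) = 579.5/23.77 = 24.38 mg/L.
Initial deficit D₀ = C_s − DO₀ = 10.0 − 7.304 = 2.696 mg/L.
D(3.94) = [0.119×24.38/(0.531−0.119)](e^(−0.119×3.94) − e^(−0.531×3.94)) + 2.696 e^(−0.531×3.94)
= 7.041 × (0.6257 − 0.1234) + 2.696 × 0.1234 = 3.870 mg/L.
DO = 10.0 − 3.870 = 6.130 mg/L.

DO ≈ 6.13 mg/L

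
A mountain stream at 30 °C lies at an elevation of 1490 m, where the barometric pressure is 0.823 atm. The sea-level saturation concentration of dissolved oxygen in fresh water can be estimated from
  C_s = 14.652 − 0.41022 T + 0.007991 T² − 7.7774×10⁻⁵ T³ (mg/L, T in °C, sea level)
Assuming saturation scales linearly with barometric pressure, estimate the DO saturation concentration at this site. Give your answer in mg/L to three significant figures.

C_s ≈ 6.12 mg/L

At sea level: C_s = 14.652 − 0.41022×30 + 0.007991×30² − 7.7774×10⁻⁵×30³ = 7.437 mg/L.
Pressure correction: C_s' = 7.437 × 0.823 = 6.121 mg/L.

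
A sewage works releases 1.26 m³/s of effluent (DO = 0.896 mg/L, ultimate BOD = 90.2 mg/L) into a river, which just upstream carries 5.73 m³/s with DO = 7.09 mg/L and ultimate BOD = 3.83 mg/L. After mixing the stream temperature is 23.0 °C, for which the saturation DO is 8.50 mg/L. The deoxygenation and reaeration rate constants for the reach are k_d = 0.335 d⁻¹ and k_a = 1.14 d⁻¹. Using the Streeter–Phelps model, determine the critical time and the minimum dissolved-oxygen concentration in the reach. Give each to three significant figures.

t_c ≈ 1.06 d; minimum DO ≈ 4.50 mg/L

Mixed DO = (5.73×7.09 + 1.26×0.896)/(5.73+1.26) = 41.75/6.990 = 5.973 mg/L.
Mixed L₀ = (5.73×3.83 + 1.26×90.2)/(6.990) = 135.6/6.990 = 19.40 mg/L.
Initial deficit D₀ = C_s − DO₀ = 8.50 − 5.973 = 2.527 mg/L.
t_c = (1/0.8050) ln[(1.14/0.335)(1 − 2.527×0.8050/(0.335×19.40))] = 1.242 × ln(2.338) = 1.055 d.
D_c = (0.335/1.14) × 19.40 × e^(−0.335×1.055) = 0.2939 × 19.40 × 0.7023 = 4.003 mg/L.
Minimum DO = 8.50 − 4.003 = 4.497 mg/L.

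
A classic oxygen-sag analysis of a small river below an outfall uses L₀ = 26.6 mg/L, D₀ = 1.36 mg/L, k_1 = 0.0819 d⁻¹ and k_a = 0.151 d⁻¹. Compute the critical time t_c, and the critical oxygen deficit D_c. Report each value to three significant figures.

t_c ≈ 8.22 d; D_c ≈ 7.36 mg/L

With k_a/k_1 = 1.844 and 1 − D₀(k_a−k_1)/(k_1 L₀) = 0.9569,
t_c = ln(1.844 × 0.9569) / (0.151 − 0.0819) = ln(1.764) / 0.06910 = 0.5677/0.06910 = 8.215 d.
D_c = (k_1/k_a) L₀ e^(−k_1 t_c) = (0.0819/0.151) × 26.6 × e^(−0.0819×8.215) = 0.5424 × 26.6 × 0.5103 = 7.362 mg/L.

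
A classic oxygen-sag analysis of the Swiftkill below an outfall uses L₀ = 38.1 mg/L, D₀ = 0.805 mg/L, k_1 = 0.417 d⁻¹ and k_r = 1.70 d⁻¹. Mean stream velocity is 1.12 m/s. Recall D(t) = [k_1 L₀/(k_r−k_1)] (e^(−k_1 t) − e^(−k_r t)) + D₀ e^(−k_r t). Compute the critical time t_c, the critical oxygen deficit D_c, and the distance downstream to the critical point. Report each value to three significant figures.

t_c ≈ 1.04 d; D_c ≈ 6.05 mg/L; x_c ≈ 101 km

At the critical point dD/dt = 0, so k_1 L₀ e^(−k_1 t) = k_r D. Substituting D(t) from the Streeter–Phelps equation and solving for t gives
t_c = ln[(k_r/k_1)(1 − D₀(k_r−k_1)/(k_1 L₀))] / (k_r−k_1).
Here k_r−k_1 = 1.283 d⁻¹ and 1 − D₀(k_r−k_1)/(k_1 L₀) = 1 − 0.805×1.283/(0.417×38.1) = 0.9350, so
t_c = ln(4.077 × 0.9350) / 1.283 = 1.338 / 1.283 = 1.043 d.
L(t_c) = L₀ e^(−k_1 t_c) = 38.1 × 0.6473 = 24.66 mg/L, and at the critical point k_r D_c = k_1 L, so D_c = (0.417/1.70) × 24.66 = 6.050 mg/L.
x_c = v t_c = 1.12 m/s × 1.043 d × 86400 s/d = 100900 m ≈ 101 km.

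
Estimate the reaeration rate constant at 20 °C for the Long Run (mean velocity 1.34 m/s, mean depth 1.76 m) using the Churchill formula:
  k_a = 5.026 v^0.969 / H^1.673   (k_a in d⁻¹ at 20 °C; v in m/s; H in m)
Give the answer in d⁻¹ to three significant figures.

k_a ≈ 2.59 d⁻¹

k_a = 5.026 × 1.34^0.969 / 1.76^1.673 = 5.026 × 1.328 / 2.575 = 2.592 d⁻¹.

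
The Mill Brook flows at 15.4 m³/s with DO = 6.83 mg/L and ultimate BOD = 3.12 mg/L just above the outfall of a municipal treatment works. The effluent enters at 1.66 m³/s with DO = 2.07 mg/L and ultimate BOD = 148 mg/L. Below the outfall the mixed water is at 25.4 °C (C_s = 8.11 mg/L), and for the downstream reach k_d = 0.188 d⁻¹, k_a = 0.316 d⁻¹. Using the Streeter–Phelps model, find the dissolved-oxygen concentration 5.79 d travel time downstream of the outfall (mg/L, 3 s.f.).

DO ≈ 3.37 mg/L

Mixed DO = (15.4×6.83 + 1.66×2.07)/(15.4+1.66) = 108.6/17.06 = 6.367 mg/L.
Mixed L₀ = (15.4×3.12 + 1.66×148)/(17.06) = 293.7/17.06 = 17.22 mg/L.
Initial deficit D₀ = C_s − DO₀ = 8.11 − 6.367 = 1.743 mg/L.
D(5.79) = [0.188×17.22/(0.316−0.188)](e^(−0.188×5.79) − e^(−0.316×5.79)) + 1.743 e^(−0.316×5.79)
= 25.29 × (0.3367 − 0.1605) + 1.743 × 0.1605 = 4.737 mg/L.
DO = 8.11 − 4.737 = 3.373 mg/L.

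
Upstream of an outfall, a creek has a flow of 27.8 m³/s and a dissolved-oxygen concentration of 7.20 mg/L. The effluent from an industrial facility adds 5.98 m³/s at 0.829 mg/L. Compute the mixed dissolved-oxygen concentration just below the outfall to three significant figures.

6.07 mg/L

Flow-weighted mixing: C = (Q_r C_r + Q_w C_w)/(Q_r + Q_w)
= (27.8×7.20 + 5.98×0.829)/(27.8 + 5.98) = 205.1/33.78 = 6.072 mg/L.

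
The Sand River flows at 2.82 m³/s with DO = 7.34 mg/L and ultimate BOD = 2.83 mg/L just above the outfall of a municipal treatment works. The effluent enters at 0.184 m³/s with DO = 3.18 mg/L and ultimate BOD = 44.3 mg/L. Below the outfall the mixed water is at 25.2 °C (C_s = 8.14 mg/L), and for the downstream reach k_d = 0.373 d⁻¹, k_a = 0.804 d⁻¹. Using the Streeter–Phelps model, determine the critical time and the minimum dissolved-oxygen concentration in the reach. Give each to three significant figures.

Mixed DO = (2.82×7.34 + 0.184×3.18)/(2.82+0.184) = 21.28/3.004 = 7.085 mg/L.
Mixed L₀ = (2.82×2.83 + 0.184×44.3)/(3.004) = 16.13/3.004 = 5.370 mg/L.
Initial deficit D₀ = C_s − DO₀ = 8.14 − 7.085 = 1.055 mg/L.
t_c = (1/0.4310) ln[(0.804/0.373)(1 − 1.055×0.4310/(0.373×5.370))] = 2.320 × ln(1.666) = 1.185 d.
D_c = (0.373/0.804) × 5.370 × e^(−0.373×1.185) = 0.4639 × 5.370 × 0.6428 = 1.602 mg/L.
Minimum DO = 8.14 − 1.602 = 6.538 mg/L.

t_c ≈ 1.18 d; minimum DO ≈ 6.54 mg/L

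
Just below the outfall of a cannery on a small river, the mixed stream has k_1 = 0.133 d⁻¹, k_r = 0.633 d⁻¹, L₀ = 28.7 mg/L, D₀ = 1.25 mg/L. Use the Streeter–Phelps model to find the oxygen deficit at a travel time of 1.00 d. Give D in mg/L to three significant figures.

D ≈ 3.29 mg/L

k_1 L₀/(k_r−k_1) = 0.133×28.7/(0.633−0.133) = 3.817/0.5000 = 7.634 mg/L.
e^(−k_1 t) = e^(−0.133×1.000) = 0.8755; e^(−k_r t) = e^(−0.633×1.000) = 0.5310.
D = 7.634 × (0.8755 − 0.5310) + 1.25 × 0.5310 = 2.630 + 0.6637 = 3.293 mg/L.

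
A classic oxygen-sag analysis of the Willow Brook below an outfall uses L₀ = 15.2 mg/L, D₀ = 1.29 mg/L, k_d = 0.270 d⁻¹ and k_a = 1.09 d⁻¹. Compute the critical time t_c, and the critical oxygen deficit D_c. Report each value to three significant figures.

At the critical point dD/dt = 0, so k_d L₀ e^(−k_d t) = k_a D. Substituting D(t) from the Streeter–Phelps equation and solving for t gives
t_c = ln[(k_a/k_d)(1 − D₀(k_a−k_d)/(k_d L₀))] / (k_a−k_d).
Here k_a−k_d = 0.8200 d⁻¹ and 1 − D₀(k_a−k_d)/(k_d L₀) = 1 − 1.29×0.8200/(0.270×15.2) = 0.7423, so
t_c = ln(4.037 × 0.7423) / 0.8200 = 1.097 / 0.8200 = 1.338 d.
D_c = (k_d/k_a) L₀ e^(−k_d t_c) = (0.270/1.09) × 15.2 × e^(−0.270×1.338) = 0.2477 × 15.2 × 0.6967 = 2.623 mg/L.

t_c ≈ 1.34 d; D_c ≈ 2.62 mg/L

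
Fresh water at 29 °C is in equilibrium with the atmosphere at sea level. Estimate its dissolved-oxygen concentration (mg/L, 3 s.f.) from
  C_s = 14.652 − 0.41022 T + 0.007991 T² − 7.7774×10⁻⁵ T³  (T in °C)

C_s ≈ 7.58 mg/L

C_s = 14.652 − 0.41022×29 + 0.007991×29² − 7.7774×10⁻⁵×29³ = 7.579 mg/L.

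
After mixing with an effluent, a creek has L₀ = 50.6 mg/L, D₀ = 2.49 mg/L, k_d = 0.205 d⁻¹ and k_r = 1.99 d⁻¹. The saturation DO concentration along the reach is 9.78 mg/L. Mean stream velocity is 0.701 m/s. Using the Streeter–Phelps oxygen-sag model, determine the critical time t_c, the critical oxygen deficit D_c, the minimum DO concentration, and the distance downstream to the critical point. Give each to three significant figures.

t_c = [1/(k_r−k_d)] ln[(k_r/k_d)(1 − D₀(k_r−k_d)/(k_d L₀))]
= [1/(1.99−0.205)] ln[(1.99/0.205)(1 − 2.49×1.785/(0.205×50.6))]
= (1/1.785) ln[9.707 × 0.5715] = 0.5602 × ln(5.548) = 0.5602 × 1.713 = 0.9599 d.
L(t_c) = L₀ e^(−k_d t_c) = 50.6 × 0.8214 = 41.56 mg/L, and at the critical point k_r D_c = k_d L, so D_c = (0.205/1.99) × 41.56 = 4.281 mg/L.
Minimum DO = C_s − D_c = 9.78 − 4.281 = 5.499 mg/L.
x_c = v t_c = 0.701 m/s × 0.9599 d × 86400 s/d = 58140 m ≈ 58.1 km.

t_c ≈ 0.960 d; D_c ≈ 4.28 mg/L; min DO ≈ 5.50 mg/L; x_c ≈ 58.1 km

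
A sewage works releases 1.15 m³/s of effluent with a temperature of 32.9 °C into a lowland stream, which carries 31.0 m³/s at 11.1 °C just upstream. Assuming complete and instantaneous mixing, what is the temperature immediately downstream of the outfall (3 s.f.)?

11.9 °C

Flow-weighted mixing: C = (Q_r C_r + Q_w C_w)/(Q_r + Q_w)
= (31.0×11.1 + 1.15×32.9)/(31.0 + 1.15) = 381.9/32.15 = 11.88 °C.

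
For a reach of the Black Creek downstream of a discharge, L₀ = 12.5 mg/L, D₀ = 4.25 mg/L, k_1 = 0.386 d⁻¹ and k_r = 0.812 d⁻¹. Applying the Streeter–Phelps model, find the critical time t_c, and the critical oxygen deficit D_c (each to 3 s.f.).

t_c ≈ 0.642 d; D_c ≈ 4.64 mg/L

With k_r/k_1 = 2.104 and 1 − D₀(k_r−k_1)/(k_1 L₀) = 0.6248,
t_c = ln(2.104 × 0.6248) / (0.812 − 0.386) = ln(1.314) / 0.4260 = 0.2733/0.4260 = 0.6415 d.
D_c = (k_1/k_r) L₀ e^(−k_1 t_c) = (0.386/0.812) × 12.5 × e^(−0.386×0.6415) = 0.4754 × 12.5 × 0.7807 = 4.639 mg/L.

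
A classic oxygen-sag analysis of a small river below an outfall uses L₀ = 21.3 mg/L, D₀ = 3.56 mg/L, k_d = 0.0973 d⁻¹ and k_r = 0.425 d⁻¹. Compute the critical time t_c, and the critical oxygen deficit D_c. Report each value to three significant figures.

With k_r/k_d = 4.368 and 1 − D₀(k_r−k_d)/(k_d L₀) = 0.4371,
t_c = ln(4.368 × 0.4371) / (0.425 − 0.0973) = ln(1.909) / 0.3277 = 0.6467/0.3277 = 1.973 d.
L(t_c) = L₀ e^(−k_d t_c) = 21.3 × 0.8253 = 17.58 mg/L, and at the critical point k_r D_c = k_d L, so D_c = (0.0973/0.425) × 17.58 = 4.025 mg/L.

t_c ≈ 1.97 d; D_c ≈ 4.02 mg/L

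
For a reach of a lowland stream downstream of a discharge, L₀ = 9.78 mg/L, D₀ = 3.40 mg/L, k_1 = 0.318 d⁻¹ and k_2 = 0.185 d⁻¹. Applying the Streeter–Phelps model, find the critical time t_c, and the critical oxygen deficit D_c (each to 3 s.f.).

t_c ≈ 3.05 d; D_c ≈ 6.37 mg/L

t_c = [1/(k_2−k_1)] ln[(k_2/k_1)(1 − D₀(k_2−k_1)/(k_1 L₀))]
= [1/(0.185−0.318)] ln[(0.185/0.318)(1 − 3.40×-0.1330/(0.318×9.78))]
= (1/-0.1330) ln[0.5818 × 1.145] = -7.519 × ln(0.6663) = -7.519 × -0.4059 = 3.052 d.
L(t_c) = L₀ e^(−k_1 t_c) = 9.78 × 0.3789 = 3.705 mg/L, and at the critical point k_2 D_c = k_1 L, so D_c = (0.318/0.185) × 3.705 = 6.369 mg/L.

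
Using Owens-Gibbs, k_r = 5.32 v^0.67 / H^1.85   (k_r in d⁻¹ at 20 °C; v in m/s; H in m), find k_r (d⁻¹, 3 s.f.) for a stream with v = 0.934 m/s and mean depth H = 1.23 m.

k_r ≈ 3.47 d⁻¹

k_r = 5.32 × 0.934^0.67 / 1.23^1.85 = 5.32 × 0.9553 / 1.467 = 3.465 d⁻¹.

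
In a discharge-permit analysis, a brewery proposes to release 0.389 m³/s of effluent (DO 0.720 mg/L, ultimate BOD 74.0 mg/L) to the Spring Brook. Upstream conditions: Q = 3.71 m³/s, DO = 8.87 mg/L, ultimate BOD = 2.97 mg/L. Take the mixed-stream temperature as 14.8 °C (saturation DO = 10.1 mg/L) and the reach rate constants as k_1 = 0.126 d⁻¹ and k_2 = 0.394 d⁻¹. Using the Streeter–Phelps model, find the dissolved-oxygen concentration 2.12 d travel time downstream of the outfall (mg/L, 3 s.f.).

DO ≈ 7.72 mg/L

Mixed DO = (3.71×8.87 + 0.389×0.720)/(3.71+0.389) = 33.19/4.099 = 8.097 mg/L.
Mixed L₀ = (3.71×2.97 + 0.389×74.0)/(4.099) = 39.80/4.099 = 9.711 mg/L.
Initial deficit D₀ = C_s − DO₀ = 10.1 − 8.097 = 2.003 mg/L.
D(2.12) = [0.126×9.711/(0.394−0.126)](e^(−0.126×2.12) − e^(−0.394×2.12)) + 2.003 e^(−0.394×2.12)
= 4.566 × (0.7656 − 0.4338) + 2.003 × 0.4338 = 2.384 mg/L.
DO = 10.1 − 2.384 = 7.716 mg/L.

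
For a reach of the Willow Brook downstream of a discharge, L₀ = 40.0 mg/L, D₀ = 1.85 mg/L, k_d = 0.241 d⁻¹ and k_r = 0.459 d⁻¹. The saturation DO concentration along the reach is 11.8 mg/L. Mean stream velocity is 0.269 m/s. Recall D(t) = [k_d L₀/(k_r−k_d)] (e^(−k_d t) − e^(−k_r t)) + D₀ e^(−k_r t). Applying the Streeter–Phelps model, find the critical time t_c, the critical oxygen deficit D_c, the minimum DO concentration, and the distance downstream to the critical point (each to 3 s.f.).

t_c ≈ 2.76 d; D_c ≈ 10.8 mg/L; min DO ≈ 0.999 mg/L; x_c ≈ 64.1 km

With k_r/k_d = 1.905 and 1 − D₀(k_r−k_d)/(k_d L₀) = 0.9582,
t_c = ln(1.905 × 0.9582) / (0.459 − 0.241) = ln(1.825) / 0.2180 = 0.6015/0.2180 = 2.759 d.
L(t_c) = L₀ e^(−k_d t_c) = 40.0 × 0.5143 = 20.57 mg/L, and at the critical point k_r D_c = k_d L, so D_c = (0.241/0.459) × 20.57 = 10.80 mg/L.
Minimum DO = C_s − D_c = 11.8 − 10.80 = 0.9989 mg/L.
x_c = v t_c = 0.269 m/s × 2.759 d × 86400 s/d = 64130 m ≈ 64.1 km.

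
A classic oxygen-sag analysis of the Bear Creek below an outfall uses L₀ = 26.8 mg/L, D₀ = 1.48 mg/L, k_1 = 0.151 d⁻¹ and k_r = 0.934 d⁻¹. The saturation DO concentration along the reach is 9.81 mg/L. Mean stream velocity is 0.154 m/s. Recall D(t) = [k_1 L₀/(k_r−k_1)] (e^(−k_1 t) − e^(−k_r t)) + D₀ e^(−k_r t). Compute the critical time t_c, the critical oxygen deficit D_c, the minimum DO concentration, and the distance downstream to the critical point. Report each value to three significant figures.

At the critical point dD/dt = 0, so k_1 L₀ e^(−k_1 t) = k_r D. Substituting D(t) from the Streeter–Phelps equation and solving for t gives
t_c = ln[(k_r/k_1)(1 − D₀(k_r−k_1)/(k_1 L₀))] / (k_r−k_1).
Here k_r−k_1 = 0.7830 d⁻¹ and 1 − D₀(k_r−k_1)/(k_1 L₀) = 1 − 1.48×0.7830/(0.151×26.8) = 0.7136, so
t_c = ln(6.185 × 0.7136) / 0.7830 = 1.485 / 0.7830 = 1.896 d.
L(t_c) = L₀ e^(−k_1 t_c) = 26.8 × 0.7510 = 20.13 mg/L, and at the critical point k_r D_c = k_1 L, so D_c = (0.151/0.934) × 20.13 = 3.254 mg/L.
Minimum DO = C_s − D_c = 9.81 − 3.254 = 6.556 mg/L.
x_c = v t_c = 0.154 m/s × 1.896 d × 86400 s/d = 25230 m ≈ 25.2 km.

t_c ≈ 1.90 d; D_c ≈ 3.25 mg/L; min DO ≈ 6.56 mg/L; x_c ≈ 25.2 km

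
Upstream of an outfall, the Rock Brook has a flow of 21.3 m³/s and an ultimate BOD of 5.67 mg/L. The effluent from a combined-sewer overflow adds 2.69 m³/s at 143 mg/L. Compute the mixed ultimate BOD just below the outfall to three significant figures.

Flow-weighted mixing: C = (Q_r C_r + Q_w C_w)/(Q_r + Q_w)
= (21.3×5.67 + 2.69×143)/(21.3 + 2.69) = 505.4/23.99 = 21.07 mg/L.

21.1 mg/L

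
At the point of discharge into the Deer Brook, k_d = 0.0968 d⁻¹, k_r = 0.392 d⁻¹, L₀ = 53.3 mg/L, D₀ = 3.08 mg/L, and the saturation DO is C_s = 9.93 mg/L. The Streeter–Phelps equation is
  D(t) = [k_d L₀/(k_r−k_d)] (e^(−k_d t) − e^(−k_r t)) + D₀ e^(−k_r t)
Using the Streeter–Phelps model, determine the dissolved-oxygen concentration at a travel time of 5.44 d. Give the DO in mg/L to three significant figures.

k_d L₀/(k_r−k_d) = 0.0968×53.3/(0.392−0.0968) = 5.159/0.2952 = 17.48 mg/L.
e^(−k_d t) = e^(−0.0968×5.440) = 0.5906; e^(−k_r t) = e^(−0.392×5.440) = 0.1185.
D = 17.48 × (0.5906 − 0.1185) + 3.08 × 0.1185 = 8.251 + 0.3651 = 8.616 mg/L.
DO = C_s − D = 9.93 − 8.616 = 1.314 mg/L.

DO ≈ 1.31 mg/L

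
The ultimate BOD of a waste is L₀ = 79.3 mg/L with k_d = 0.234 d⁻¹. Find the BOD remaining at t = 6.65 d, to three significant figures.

L ≈ 16.7 mg/L

L_t = L₀ e^(−k_d t) = 79.3 × e^(−0.234×6.65) = 79.3 × 0.2110 = 16.73 mg/L.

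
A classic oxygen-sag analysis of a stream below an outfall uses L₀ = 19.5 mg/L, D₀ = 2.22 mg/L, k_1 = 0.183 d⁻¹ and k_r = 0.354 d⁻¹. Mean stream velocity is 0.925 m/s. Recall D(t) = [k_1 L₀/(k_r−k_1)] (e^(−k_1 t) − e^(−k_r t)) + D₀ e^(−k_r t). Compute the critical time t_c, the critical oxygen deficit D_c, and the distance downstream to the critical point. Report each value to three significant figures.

At the critical point dD/dt = 0, so k_1 L₀ e^(−k_1 t) = k_r D. Substituting D(t) from the Streeter–Phelps equation and solving for t gives
t_c = ln[(k_r/k_1)(1 − D₀(k_r−k_1)/(k_1 L₀))] / (k_r−k_1).
Here k_r−k_1 = 0.1710 d⁻¹ and 1 − D₀(k_r−k_1)/(k_1 L₀) = 1 − 2.22×0.1710/(0.183×19.5) = 0.8936, so
t_c = ln(1.934 × 0.8936) / 0.1710 = 0.5473 / 0.1710 = 3.201 d.
L(t_c) = L₀ e^(−k_1 t_c) = 19.5 × 0.5567 = 10.86 mg/L, and at the critical point k_r D_c = k_1 L, so D_c = (0.183/0.354) × 10.86 = 5.612 mg/L.
x_c = v t_c = 0.925 m/s × 3.201 d × 86400 s/d = 255800 m ≈ 256 km.

t_c ≈ 3.20 d; D_c ≈ 5.61 mg/L; x_c ≈ 256 km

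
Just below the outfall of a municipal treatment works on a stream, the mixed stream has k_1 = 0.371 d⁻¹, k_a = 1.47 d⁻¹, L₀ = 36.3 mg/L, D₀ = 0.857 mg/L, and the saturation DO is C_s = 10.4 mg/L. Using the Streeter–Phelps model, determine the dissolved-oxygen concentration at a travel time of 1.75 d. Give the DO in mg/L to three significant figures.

DO ≈ 4.87 mg/L

k_1 L₀/(k_a−k_1) = 0.371×36.3/(1.47−0.371) = 13.47/1.099 = 12.25 mg/L.
e^(−k_1 t) = e^(−0.371×1.750) = 0.5224; e^(−k_a t) = e^(−1.47×1.750) = 0.07634.
D = 12.25 × (0.5224 − 0.07634) + 0.857 × 0.07634 = 5.466 + 0.06543 = 5.532 mg/L.
DO = C_s − D = 10.4 − 5.532 = 4.868 mg/L.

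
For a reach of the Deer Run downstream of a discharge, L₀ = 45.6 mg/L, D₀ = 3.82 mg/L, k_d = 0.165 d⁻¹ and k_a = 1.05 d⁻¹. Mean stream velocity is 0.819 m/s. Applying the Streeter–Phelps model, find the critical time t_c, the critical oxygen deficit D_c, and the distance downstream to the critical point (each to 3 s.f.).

t_c ≈ 1.42 d; D_c ≈ 5.67 mg/L; x_c ≈ 100 km

At the critical point dD/dt = 0, so k_d L₀ e^(−k_d t) = k_a D. Substituting D(t) from the Streeter–Phelps equation and solving for t gives
t_c = ln[(k_a/k_d)(1 − D₀(k_a−k_d)/(k_d L₀))] / (k_a−k_d).
Here k_a−k_d = 0.8850 d⁻¹ and 1 − D₀(k_a−k_d)/(k_d L₀) = 1 − 3.82×0.8850/(0.165×45.6) = 0.5507, so
t_c = ln(6.364 × 0.5507) / 0.8850 = 1.254 / 0.8850 = 1.417 d.
L(t_c) = L₀ e^(−k_d t_c) = 45.6 × 0.7915 = 36.09 mg/L, and at the critical point k_a D_c = k_d L, so D_c = (0.165/1.05) × 36.09 = 5.672 mg/L.
x_c = v t_c = 0.819 m/s × 1.417 d × 86400 s/d = 100300 m ≈ 100 km.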